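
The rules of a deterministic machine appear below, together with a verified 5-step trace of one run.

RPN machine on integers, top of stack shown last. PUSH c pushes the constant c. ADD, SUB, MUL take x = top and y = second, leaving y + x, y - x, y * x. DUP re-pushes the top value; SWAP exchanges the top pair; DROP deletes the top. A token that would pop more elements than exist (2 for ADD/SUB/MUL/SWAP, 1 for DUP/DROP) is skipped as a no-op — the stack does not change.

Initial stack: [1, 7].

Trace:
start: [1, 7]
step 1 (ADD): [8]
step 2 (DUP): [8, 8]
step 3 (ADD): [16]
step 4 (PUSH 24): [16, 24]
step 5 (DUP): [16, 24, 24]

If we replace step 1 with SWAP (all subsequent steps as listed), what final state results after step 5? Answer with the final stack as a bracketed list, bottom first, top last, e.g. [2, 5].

(re-executing from step 1 with the substitution; state before step 1: [1, 7])
step 1 (SWAP): [7, 1]
step 2 (DUP): [7, 1, 1]
step 3 (ADD): [7, 2]
step 4 (PUSH 24): [7, 2, 24]
step 5 (DUP): [7, 2, 24, 24]

[7, 2, 24, 24]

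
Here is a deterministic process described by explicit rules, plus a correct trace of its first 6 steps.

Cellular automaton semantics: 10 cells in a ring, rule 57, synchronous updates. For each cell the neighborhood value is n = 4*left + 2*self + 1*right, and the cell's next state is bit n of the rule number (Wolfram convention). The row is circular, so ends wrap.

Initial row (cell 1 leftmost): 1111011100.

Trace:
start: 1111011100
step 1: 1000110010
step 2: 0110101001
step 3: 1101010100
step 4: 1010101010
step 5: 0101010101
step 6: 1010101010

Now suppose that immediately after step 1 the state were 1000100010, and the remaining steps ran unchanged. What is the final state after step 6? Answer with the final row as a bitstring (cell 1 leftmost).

state after step 1 := 1000100010
step 2: 0110011001
step 3: 1101010100
step 4: 1010101010
step 5: 0101010101
step 6: 1010101010

1010101010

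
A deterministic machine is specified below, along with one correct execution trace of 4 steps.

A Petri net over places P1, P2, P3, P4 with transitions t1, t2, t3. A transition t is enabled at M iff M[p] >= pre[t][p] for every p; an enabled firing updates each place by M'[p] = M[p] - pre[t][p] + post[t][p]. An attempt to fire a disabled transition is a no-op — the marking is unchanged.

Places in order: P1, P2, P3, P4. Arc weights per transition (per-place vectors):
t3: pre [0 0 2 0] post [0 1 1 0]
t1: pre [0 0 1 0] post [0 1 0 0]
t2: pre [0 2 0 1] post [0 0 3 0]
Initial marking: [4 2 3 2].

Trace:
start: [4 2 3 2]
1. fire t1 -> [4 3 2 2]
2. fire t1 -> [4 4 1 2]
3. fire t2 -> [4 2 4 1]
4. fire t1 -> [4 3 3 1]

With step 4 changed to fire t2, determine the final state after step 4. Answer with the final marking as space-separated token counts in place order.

(re-executing from step 4 with the substitution; state before step 4: [4 2 4 1])
4. fire t2 -> [4 0 7 0]

4 0 7 0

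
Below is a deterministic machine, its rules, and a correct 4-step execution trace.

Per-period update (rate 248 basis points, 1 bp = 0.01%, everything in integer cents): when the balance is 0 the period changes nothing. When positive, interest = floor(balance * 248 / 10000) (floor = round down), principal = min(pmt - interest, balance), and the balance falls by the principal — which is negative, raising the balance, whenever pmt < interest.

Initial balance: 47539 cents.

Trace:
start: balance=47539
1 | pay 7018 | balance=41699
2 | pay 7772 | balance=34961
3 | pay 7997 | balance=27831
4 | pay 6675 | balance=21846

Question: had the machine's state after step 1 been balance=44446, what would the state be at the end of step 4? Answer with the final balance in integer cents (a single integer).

state after step 1 := balance=44446
2 | pay 7772 | balance=37776
3 | pay 7997 | balance=30715
4 | pay 6675 | balance=24801

24801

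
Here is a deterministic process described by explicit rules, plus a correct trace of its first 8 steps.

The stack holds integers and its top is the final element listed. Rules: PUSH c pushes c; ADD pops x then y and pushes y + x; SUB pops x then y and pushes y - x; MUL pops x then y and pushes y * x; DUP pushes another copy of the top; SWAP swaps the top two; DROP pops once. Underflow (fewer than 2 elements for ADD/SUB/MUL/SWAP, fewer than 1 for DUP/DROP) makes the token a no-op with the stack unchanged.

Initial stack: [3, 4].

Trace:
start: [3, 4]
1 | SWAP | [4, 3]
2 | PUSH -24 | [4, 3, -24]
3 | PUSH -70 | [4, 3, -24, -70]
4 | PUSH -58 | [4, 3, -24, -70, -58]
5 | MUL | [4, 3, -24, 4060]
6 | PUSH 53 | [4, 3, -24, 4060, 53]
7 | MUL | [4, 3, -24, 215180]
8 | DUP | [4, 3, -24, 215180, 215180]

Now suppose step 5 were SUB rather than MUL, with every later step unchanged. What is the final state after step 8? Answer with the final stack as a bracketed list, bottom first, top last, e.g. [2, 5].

(re-executing from step 5 with the substitution; state before step 5: [4, 3, -24, -70, -58])
5 | SUB | [4, 3, -24, -12]
6 | PUSH 53 | [4, 3, -24, -12, 53]
7 | MUL | [4, 3, -24, -636]
8 | DUP | [4, 3, -24, -636, -636]

[4, 3, -24, -636, -636]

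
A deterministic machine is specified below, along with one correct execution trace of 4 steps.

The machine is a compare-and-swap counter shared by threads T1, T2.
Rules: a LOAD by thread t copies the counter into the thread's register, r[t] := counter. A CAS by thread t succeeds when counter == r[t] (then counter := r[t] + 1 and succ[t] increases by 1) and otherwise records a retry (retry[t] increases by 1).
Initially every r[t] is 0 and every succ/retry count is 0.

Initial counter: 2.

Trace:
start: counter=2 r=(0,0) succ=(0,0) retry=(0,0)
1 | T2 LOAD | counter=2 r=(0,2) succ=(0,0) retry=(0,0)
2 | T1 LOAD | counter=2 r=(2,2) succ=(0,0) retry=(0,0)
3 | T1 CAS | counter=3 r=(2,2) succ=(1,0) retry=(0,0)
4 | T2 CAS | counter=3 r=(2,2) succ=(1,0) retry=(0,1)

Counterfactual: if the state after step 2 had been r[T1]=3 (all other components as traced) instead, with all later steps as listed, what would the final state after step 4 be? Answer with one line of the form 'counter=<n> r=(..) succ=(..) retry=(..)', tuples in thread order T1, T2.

counter=3 r=(3,2) succ=(0,1) retry=(1,0)

state after step 2 := counter=2 r=(3,2) succ=(0,0) retry=(0,0)
3 | T1 CAS | counter=2 r=(3,2) succ=(0,0) retry=(1,0)
4 | T2 CAS | counter=3 r=(3,2) succ=(0,1) retry=(1,0)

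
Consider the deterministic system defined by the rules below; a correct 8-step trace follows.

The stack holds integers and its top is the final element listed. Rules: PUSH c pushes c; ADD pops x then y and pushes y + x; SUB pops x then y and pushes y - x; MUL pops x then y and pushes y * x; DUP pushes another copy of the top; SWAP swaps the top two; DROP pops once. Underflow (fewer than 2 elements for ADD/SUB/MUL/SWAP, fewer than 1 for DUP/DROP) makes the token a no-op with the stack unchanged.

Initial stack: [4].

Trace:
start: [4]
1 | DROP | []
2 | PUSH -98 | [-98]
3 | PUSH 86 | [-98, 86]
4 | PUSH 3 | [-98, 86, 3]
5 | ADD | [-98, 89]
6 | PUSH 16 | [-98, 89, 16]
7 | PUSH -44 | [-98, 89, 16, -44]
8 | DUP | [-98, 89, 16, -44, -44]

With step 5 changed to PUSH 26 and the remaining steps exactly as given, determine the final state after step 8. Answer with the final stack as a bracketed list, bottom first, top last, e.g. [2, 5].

[-98, 86, 3, 26, 16, -44, -44]

(re-executing from step 5 with the substitution; state before step 5: [-98, 86, 3])
5 | PUSH 26 | [-98, 86, 3, 26]
6 | PUSH 16 | [-98, 86, 3, 26, 16]
7 | PUSH -44 | [-98, 86, 3, 26, 16, -44]
8 | DUP | [-98, 86, 3, 26, 16, -44, -44]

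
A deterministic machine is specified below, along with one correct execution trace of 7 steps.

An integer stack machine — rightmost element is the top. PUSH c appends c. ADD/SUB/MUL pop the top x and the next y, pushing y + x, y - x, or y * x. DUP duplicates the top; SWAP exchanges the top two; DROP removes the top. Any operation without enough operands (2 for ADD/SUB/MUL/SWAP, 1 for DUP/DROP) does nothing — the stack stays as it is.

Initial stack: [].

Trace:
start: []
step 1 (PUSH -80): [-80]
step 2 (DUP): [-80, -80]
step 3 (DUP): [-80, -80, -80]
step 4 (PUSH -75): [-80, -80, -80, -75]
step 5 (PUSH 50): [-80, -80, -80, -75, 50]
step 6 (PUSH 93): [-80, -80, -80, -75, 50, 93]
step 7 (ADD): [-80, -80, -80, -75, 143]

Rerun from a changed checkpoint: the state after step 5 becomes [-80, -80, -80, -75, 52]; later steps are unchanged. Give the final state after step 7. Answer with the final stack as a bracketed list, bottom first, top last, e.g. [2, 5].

state after step 5 := [-80, -80, -80, -75, 52]
step 6 (PUSH 93): [-80, -80, -80, -75, 52, 93]
step 7 (ADD): [-80, -80, -80, -75, 145]

[-80, -80, -80, -75, 145]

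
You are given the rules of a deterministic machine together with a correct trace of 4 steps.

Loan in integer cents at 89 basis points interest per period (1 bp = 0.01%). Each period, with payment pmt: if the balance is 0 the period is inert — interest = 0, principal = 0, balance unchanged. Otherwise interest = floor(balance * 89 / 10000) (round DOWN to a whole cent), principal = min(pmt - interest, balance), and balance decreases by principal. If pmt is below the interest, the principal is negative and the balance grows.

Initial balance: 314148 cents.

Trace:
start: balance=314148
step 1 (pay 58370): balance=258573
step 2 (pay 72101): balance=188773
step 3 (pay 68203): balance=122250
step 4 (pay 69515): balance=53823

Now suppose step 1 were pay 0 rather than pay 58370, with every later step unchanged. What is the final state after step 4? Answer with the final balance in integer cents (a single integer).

113764

(re-executing from step 1 with the substitution; state before step 1: balance=314148)
step 1 (pay 0): balance=316943
step 2 (pay 72101): balance=247662
step 3 (pay 68203): balance=181663
step 4 (pay 69515): balance=113764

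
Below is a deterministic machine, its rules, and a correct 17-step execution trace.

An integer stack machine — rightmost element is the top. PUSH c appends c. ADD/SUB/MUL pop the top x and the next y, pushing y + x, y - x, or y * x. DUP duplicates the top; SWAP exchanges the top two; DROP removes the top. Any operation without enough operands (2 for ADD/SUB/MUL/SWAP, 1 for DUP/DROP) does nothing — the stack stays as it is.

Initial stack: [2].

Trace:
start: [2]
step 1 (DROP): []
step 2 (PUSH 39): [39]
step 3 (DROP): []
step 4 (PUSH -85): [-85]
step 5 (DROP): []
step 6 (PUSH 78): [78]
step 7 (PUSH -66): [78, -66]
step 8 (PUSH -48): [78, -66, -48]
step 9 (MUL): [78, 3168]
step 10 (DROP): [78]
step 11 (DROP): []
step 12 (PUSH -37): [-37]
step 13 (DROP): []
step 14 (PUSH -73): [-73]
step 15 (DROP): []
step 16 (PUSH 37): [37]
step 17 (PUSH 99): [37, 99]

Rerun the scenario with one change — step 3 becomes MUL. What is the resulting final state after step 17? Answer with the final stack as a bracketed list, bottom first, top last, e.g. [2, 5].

[39, 37, 99]

(re-executing from step 3 with the substitution; state before step 3: [39])
step 3 (MUL): [39]
step 4 (PUSH -85): [39, -85]
step 5 (DROP): [39]
step 6 (PUSH 78): [39, 78]
step 7 (PUSH -66): [39, 78, -66]
step 8 (PUSH -48): [39, 78, -66, -48]
step 9 (MUL): [39, 78, 3168]
step 10 (DROP): [39, 78]
step 11 (DROP): [39]
step 12 (PUSH -37): [39, -37]
step 13 (DROP): [39]
step 14 (PUSH -73): [39, -73]
step 15 (DROP): [39]
step 16 (PUSH 37): [39, 37]
step 17 (PUSH 99): [39, 37, 99]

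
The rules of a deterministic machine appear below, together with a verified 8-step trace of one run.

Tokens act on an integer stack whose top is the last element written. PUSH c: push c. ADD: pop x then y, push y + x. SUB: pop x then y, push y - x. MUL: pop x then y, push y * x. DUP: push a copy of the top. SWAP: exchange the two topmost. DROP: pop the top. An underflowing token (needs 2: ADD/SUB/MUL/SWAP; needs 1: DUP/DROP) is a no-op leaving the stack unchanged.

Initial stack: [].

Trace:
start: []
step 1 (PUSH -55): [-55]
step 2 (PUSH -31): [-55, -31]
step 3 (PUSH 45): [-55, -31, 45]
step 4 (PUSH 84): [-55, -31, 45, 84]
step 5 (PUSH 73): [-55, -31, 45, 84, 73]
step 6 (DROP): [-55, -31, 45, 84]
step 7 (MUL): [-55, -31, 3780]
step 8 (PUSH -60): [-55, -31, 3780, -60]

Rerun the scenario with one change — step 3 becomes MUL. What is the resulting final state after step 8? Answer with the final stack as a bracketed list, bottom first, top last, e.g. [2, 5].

(re-executing from step 3 with the substitution; state before step 3: [-55, -31])
step 3 (MUL): [1705]
step 4 (PUSH 84): [1705, 84]
step 5 (PUSH 73): [1705, 84, 73]
step 6 (DROP): [1705, 84]
step 7 (MUL): [143220]
step 8 (PUSH -60): [143220, -60]

[143220, -60]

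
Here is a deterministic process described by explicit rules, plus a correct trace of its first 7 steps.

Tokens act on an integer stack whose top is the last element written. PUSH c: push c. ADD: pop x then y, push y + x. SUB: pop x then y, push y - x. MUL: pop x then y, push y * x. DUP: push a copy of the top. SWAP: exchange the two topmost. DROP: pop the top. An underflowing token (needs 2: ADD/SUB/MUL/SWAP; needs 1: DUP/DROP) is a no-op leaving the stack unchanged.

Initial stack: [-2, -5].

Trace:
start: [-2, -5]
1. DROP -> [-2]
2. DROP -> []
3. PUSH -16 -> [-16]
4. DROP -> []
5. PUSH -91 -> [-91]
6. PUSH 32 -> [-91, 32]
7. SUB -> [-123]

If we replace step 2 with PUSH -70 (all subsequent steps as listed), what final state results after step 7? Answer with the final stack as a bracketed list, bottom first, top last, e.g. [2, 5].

[-2, -70, -123]

(re-executing from step 2 with the substitution; state before step 2: [-2])
2. PUSH -70 -> [-2, -70]
3. PUSH -16 -> [-2, -70, -16]
4. DROP -> [-2, -70]
5. PUSH -91 -> [-2, -70, -91]
6. PUSH 32 -> [-2, -70, -91, 32]
7. SUB -> [-2, -70, -123]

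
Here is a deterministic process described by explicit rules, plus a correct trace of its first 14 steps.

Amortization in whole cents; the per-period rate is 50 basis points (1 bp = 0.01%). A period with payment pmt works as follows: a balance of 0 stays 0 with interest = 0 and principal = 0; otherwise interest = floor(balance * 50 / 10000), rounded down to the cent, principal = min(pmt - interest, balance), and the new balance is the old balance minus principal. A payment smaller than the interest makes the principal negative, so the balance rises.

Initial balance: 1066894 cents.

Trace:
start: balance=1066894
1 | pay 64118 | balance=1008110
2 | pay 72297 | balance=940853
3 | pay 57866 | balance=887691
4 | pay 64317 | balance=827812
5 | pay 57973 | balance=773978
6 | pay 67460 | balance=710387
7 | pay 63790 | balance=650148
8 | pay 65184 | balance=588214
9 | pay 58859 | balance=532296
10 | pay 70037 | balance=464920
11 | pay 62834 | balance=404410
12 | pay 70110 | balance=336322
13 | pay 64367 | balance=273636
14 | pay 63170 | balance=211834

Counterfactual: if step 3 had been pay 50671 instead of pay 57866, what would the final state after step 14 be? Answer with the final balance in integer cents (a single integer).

219434

(re-executing from step 3 with the substitution; state before step 3: balance=940853)
3 | pay 50671 | balance=894886
4 | pay 64317 | balance=835043
5 | pay 57973 | balance=781245
6 | pay 67460 | balance=717691
7 | pay 63790 | balance=657489
8 | pay 65184 | balance=595592
9 | pay 58859 | balance=539710
10 | pay 70037 | balance=472371
11 | pay 62834 | balance=411898
12 | pay 70110 | balance=343847
13 | pay 64367 | balance=281199
14 | pay 63170 | balance=219434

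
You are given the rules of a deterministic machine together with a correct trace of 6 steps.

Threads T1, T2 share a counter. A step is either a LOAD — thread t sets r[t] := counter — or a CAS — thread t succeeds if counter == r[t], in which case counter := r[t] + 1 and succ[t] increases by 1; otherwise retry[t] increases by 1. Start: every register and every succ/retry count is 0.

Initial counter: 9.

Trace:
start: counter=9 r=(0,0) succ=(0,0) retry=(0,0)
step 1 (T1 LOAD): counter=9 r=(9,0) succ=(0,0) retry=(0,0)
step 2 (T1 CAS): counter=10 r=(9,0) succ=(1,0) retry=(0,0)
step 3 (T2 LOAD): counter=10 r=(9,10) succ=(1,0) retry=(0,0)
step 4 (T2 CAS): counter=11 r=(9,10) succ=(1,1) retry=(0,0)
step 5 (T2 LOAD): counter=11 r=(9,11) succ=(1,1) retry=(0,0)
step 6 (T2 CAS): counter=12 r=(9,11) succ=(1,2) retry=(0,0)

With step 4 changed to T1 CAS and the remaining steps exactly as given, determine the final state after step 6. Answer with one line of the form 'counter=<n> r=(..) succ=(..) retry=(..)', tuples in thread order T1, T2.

counter=11 r=(9,10) succ=(1,1) retry=(1,0)

(re-executing from step 4 with the substitution; state before step 4: counter=10 r=(9,10) succ=(1,0) retry=(0,0))
step 4 (T1 CAS): counter=10 r=(9,10) succ=(1,0) retry=(1,0)
step 5 (T2 LOAD): counter=10 r=(9,10) succ=(1,0) retry=(1,0)
step 6 (T2 CAS): counter=11 r=(9,10) succ=(1,1) retry=(1,0)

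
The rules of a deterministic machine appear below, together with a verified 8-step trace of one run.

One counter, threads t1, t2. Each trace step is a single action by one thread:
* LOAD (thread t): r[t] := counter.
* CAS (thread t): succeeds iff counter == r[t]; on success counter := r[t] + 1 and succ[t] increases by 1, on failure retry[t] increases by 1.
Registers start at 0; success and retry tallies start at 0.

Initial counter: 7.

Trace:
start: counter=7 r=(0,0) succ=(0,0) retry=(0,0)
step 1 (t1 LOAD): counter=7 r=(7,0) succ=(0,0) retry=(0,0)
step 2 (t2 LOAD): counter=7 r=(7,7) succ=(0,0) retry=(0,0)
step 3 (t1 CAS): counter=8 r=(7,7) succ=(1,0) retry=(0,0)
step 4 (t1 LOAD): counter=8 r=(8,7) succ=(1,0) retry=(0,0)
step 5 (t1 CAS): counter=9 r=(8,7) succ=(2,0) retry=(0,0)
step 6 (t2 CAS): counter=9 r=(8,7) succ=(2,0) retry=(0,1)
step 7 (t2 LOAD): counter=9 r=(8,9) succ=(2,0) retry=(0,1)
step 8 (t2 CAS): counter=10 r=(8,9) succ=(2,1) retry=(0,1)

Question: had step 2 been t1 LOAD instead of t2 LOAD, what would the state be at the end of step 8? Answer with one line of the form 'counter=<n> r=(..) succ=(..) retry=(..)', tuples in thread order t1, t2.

counter=10 r=(8,9) succ=(2,1) retry=(0,1)

(re-executing from step 2 with the substitution; state before step 2: counter=7 r=(7,0) succ=(0,0) retry=(0,0))
step 2 (t1 LOAD): counter=7 r=(7,0) succ=(0,0) retry=(0,0)
step 3 (t1 CAS): counter=8 r=(7,0) succ=(1,0) retry=(0,0)
step 4 (t1 LOAD): counter=8 r=(8,0) succ=(1,0) retry=(0,0)
step 5 (t1 CAS): counter=9 r=(8,0) succ=(2,0) retry=(0,0)
step 6 (t2 CAS): counter=9 r=(8,0) succ=(2,0) retry=(0,1)
step 7 (t2 LOAD): counter=9 r=(8,9) succ=(2,0) retry=(0,1)
step 8 (t2 CAS): counter=10 r=(8,9) succ=(2,1) retry=(0,1)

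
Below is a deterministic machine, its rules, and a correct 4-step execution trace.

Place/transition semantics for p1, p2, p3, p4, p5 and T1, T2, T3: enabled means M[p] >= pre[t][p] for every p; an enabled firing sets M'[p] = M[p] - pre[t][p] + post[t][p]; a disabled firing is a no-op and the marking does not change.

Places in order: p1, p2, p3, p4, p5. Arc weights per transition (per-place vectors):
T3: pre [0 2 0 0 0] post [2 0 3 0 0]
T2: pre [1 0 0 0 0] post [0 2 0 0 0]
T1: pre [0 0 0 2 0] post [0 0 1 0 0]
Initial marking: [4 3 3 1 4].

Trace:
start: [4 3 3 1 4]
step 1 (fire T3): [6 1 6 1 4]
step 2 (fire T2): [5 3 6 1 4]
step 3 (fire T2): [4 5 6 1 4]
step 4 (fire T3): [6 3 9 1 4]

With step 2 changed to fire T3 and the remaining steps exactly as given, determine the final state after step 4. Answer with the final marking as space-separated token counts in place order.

(re-executing from step 2 with the substitution; state before step 2: [6 1 6 1 4])
step 2 (fire T3): [6 1 6 1 4]
step 3 (fire T2): [5 3 6 1 4]
step 4 (fire T3): [7 1 9 1 4]

7 1 9 1 4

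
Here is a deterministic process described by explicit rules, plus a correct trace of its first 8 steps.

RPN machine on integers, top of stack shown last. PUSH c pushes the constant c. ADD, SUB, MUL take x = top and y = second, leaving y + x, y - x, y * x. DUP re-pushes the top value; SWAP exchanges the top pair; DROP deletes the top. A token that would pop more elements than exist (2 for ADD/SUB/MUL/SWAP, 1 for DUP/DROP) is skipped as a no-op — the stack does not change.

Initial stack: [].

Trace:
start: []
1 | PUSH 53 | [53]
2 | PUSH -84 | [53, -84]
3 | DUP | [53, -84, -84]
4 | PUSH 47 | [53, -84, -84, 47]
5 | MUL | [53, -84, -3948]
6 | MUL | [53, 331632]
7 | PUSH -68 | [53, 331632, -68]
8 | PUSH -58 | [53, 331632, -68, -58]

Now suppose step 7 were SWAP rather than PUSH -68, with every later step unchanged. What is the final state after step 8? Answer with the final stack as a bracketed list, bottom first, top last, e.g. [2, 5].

[331632, 53, -58]

(re-executing from step 7 with the substitution; state before step 7: [53, 331632])
7 | SWAP | [331632, 53]
8 | PUSH -58 | [331632, 53, -58]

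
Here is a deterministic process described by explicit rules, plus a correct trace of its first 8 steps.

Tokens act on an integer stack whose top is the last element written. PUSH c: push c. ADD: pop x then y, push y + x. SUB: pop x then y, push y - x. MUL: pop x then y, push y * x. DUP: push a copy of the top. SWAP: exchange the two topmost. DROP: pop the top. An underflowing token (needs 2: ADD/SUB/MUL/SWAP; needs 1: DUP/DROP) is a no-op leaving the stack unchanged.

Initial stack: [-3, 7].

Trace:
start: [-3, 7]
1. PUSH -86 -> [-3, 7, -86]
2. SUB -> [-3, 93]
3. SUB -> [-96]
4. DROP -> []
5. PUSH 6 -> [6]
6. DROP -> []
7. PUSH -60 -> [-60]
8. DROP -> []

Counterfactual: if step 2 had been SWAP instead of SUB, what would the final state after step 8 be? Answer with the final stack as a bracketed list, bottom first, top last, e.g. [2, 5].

[-3]

(re-executing from step 2 with the substitution; state before step 2: [-3, 7, -86])
2. SWAP -> [-3, -86, 7]
3. SUB -> [-3, -93]
4. DROP -> [-3]
5. PUSH 6 -> [-3, 6]
6. DROP -> [-3]
7. PUSH -60 -> [-3, -60]
8. DROP -> [-3]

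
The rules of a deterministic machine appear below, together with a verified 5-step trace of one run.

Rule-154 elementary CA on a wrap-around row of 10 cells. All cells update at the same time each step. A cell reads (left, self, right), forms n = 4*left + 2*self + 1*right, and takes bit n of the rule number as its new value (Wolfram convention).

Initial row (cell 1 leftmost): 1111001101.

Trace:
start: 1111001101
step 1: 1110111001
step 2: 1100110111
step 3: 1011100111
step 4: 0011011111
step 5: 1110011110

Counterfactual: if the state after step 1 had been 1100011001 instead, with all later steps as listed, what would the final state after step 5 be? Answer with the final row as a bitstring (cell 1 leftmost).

state after step 1 := 1100011001
step 2: 1010110111
step 3: 0000100111
step 4: 1001011110
step 5: 0110011100

0110011100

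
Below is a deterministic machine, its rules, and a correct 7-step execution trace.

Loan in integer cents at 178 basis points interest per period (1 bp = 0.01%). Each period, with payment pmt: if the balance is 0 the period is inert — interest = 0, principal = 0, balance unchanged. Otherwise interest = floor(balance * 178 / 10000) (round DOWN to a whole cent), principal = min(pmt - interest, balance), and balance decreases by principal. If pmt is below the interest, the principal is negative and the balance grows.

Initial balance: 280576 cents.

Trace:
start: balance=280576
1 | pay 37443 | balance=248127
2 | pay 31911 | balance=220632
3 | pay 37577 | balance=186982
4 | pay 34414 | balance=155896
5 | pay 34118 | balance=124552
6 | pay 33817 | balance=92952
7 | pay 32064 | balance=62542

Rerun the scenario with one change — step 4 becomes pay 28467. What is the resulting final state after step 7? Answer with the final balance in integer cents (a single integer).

68812

(re-executing from step 4 with the substitution; state before step 4: balance=186982)
4 | pay 28467 | balance=161843
5 | pay 34118 | balance=130605
6 | pay 33817 | balance=99112
7 | pay 32064 | balance=68812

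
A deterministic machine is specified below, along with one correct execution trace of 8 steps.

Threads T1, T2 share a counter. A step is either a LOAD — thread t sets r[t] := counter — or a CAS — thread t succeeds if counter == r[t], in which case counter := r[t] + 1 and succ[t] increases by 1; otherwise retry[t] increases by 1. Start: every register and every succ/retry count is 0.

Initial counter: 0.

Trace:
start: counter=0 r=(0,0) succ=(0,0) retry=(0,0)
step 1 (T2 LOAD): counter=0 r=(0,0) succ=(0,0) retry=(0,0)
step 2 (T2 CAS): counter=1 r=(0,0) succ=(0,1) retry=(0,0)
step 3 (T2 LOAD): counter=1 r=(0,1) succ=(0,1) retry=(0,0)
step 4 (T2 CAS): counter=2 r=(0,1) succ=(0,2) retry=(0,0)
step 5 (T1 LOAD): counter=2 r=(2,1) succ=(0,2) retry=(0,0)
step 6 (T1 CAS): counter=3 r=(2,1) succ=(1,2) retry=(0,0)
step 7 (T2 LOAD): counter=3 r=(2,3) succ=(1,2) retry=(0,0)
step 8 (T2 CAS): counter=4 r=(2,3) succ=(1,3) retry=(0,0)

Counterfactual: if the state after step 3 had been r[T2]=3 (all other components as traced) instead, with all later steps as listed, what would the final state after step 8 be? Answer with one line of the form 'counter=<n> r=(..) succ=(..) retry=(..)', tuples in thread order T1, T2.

counter=3 r=(1,2) succ=(1,2) retry=(0,1)

state after step 3 := counter=1 r=(0,3) succ=(0,1) retry=(0,0)
step 4 (T2 CAS): counter=1 r=(0,3) succ=(0,1) retry=(0,1)
step 5 (T1 LOAD): counter=1 r=(1,3) succ=(0,1) retry=(0,1)
step 6 (T1 CAS): counter=2 r=(1,3) succ=(1,1) retry=(0,1)
step 7 (T2 LOAD): counter=2 r=(1,2) succ=(1,1) retry=(0,1)
step 8 (T2 CAS): counter=3 r=(1,2) succ=(1,2) retry=(0,1)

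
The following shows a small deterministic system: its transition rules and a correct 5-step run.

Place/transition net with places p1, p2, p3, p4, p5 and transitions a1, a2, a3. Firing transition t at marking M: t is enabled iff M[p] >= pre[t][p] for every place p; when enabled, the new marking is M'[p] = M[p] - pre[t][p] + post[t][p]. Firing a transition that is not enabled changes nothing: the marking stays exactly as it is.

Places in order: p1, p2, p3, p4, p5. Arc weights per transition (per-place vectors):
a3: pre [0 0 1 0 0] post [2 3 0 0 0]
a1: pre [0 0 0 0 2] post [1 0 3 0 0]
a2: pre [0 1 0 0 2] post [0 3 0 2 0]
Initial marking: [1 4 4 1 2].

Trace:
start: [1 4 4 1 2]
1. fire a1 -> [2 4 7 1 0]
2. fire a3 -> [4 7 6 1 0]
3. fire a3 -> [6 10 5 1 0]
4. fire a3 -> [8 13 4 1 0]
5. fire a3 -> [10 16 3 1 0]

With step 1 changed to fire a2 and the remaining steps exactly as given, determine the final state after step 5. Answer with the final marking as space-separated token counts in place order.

9 18 0 3 0

(re-executing from step 1 with the substitution; state before step 1: [1 4 4 1 2])
1. fire a2 -> [1 6 4 3 0]
2. fire a3 -> [3 9 3 3 0]
3. fire a3 -> [5 12 2 3 0]
4. fire a3 -> [7 15 1 3 0]
5. fire a3 -> [9 18 0 3 0]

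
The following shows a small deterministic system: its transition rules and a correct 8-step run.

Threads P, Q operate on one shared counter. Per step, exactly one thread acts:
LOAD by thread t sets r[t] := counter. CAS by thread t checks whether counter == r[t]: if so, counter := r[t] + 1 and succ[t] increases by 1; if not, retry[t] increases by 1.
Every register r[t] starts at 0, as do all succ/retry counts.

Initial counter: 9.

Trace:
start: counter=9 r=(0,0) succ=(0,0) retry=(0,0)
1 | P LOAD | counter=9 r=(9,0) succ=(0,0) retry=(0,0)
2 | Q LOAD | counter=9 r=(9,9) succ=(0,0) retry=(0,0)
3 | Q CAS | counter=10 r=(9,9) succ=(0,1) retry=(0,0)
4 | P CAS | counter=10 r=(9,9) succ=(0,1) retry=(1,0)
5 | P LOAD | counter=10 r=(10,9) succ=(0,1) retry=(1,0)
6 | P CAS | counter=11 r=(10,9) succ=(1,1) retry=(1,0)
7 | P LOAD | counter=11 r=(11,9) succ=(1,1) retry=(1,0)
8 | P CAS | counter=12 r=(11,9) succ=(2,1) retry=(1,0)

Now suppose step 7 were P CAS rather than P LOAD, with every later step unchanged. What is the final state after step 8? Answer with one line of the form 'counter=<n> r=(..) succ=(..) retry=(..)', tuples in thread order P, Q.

(re-executing from step 7 with the substitution; state before step 7: counter=11 r=(10,9) succ=(1,1) retry=(1,0))
7 | P CAS | counter=11 r=(10,9) succ=(1,1) retry=(2,0)
8 | P CAS | counter=11 r=(10,9) succ=(1,1) retry=(3,0)

counter=11 r=(10,9) succ=(1,1) retry=(3,0)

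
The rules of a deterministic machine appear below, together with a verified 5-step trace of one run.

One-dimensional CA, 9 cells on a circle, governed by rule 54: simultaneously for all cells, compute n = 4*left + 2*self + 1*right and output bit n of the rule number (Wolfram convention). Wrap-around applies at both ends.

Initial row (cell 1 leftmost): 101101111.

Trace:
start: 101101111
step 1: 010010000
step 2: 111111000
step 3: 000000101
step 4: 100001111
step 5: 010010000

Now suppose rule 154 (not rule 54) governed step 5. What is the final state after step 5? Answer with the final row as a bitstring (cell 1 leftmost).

(re-executing step 5 under rule 154; state before step 5: 100001111)
step 5: 010011111

010011111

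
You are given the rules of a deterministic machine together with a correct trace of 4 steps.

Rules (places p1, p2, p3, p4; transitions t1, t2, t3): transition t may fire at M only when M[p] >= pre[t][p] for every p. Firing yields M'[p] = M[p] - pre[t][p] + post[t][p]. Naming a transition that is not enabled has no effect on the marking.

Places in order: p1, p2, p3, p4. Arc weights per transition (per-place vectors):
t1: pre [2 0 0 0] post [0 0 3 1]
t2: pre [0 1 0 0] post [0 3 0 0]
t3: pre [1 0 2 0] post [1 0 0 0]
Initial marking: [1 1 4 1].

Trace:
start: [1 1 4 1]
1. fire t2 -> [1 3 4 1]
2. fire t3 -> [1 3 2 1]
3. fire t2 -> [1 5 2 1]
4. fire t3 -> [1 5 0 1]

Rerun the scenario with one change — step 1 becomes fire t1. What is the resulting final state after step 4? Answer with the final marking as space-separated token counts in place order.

(re-executing from step 1 with the substitution; state before step 1: [1 1 4 1])
1. fire t1 -> [1 1 4 1]
2. fire t3 -> [1 1 2 1]
3. fire t2 -> [1 3 2 1]
4. fire t3 -> [1 3 0 1]

1 3 0 1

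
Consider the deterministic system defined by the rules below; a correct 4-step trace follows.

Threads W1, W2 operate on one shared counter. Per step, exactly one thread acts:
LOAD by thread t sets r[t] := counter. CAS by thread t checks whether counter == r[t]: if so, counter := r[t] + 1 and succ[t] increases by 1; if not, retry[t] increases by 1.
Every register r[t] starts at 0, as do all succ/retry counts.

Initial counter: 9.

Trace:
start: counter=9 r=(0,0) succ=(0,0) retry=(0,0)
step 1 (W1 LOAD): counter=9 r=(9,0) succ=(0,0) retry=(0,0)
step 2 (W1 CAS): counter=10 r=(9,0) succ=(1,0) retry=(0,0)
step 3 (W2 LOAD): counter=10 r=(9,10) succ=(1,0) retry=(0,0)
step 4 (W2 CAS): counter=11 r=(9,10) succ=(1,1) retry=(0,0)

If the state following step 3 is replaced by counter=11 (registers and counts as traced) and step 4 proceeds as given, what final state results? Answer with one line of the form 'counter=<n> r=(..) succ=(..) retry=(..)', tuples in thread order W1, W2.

counter=11 r=(9,10) succ=(1,0) retry=(0,1)

state after step 3 := counter=11 r=(9,10) succ=(1,0) retry=(0,0)
step 4 (W2 CAS): counter=11 r=(9,10) succ=(1,0) retry=(0,1)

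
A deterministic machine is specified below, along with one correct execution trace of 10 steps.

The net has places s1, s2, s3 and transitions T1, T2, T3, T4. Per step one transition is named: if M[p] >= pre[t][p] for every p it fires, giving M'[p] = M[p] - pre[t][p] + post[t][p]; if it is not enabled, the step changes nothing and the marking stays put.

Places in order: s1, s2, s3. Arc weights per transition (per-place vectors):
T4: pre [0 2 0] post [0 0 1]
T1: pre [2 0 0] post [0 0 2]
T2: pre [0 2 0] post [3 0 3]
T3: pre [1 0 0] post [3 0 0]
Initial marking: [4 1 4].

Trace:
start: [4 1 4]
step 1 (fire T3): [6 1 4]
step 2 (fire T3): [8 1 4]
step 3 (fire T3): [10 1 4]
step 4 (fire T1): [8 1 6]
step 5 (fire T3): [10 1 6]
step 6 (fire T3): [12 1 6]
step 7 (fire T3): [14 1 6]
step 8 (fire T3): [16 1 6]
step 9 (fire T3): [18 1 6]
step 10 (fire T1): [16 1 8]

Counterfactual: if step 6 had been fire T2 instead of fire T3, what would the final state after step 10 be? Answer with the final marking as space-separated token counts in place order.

(re-executing from step 6 with the substitution; state before step 6: [10 1 6])
step 6 (fire T2): [10 1 6]
step 7 (fire T3): [12 1 6]
step 8 (fire T3): [14 1 6]
step 9 (fire T3): [16 1 6]
step 10 (fire T1): [14 1 8]

14 1 8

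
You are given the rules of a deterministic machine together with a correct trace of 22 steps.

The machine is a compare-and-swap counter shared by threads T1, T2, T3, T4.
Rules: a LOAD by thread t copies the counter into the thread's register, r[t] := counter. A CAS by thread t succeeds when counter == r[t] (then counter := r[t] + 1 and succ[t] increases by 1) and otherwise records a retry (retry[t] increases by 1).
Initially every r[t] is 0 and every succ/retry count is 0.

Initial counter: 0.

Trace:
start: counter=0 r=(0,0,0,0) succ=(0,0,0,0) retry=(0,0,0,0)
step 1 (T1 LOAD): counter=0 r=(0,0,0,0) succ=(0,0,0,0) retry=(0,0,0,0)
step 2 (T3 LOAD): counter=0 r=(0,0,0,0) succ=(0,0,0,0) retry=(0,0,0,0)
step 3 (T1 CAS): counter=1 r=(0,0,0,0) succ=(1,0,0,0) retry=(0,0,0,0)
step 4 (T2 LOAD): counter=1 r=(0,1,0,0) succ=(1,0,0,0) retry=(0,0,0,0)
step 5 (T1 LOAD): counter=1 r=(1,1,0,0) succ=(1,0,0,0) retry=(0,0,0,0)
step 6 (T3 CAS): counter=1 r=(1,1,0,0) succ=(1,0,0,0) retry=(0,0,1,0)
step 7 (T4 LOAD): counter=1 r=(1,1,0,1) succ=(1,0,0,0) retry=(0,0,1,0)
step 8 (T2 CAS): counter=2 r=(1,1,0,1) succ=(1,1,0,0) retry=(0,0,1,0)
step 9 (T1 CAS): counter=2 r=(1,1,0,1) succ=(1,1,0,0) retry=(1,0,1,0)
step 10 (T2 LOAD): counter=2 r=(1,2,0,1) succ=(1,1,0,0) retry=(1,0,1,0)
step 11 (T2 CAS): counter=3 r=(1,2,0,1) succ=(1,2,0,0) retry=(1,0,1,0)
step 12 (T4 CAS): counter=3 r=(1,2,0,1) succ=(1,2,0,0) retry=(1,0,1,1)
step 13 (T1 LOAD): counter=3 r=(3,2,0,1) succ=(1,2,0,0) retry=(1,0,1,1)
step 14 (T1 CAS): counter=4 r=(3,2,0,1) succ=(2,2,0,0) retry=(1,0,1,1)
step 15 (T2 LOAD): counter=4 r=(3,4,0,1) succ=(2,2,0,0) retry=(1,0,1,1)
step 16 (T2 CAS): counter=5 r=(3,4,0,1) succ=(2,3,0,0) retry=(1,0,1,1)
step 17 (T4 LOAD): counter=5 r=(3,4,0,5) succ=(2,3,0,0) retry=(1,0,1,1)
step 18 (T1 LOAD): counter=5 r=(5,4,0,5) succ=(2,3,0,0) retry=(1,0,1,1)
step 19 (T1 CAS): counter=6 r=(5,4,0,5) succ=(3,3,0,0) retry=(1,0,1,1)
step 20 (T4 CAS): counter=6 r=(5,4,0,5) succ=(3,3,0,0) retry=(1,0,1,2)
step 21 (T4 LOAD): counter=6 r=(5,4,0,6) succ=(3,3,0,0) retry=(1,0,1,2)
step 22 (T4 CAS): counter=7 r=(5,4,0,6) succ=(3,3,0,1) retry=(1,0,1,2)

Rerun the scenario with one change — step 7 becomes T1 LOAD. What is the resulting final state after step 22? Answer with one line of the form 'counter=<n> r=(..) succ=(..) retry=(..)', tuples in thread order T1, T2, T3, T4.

(re-executing from step 7 with the substitution; state before step 7: counter=1 r=(1,1,0,0) succ=(1,0,0,0) retry=(0,0,1,0))
step 7 (T1 LOAD): counter=1 r=(1,1,0,0) succ=(1,0,0,0) retry=(0,0,1,0)
step 8 (T2 CAS): counter=2 r=(1,1,0,0) succ=(1,1,0,0) retry=(0,0,1,0)
step 9 (T1 CAS): counter=2 r=(1,1,0,0) succ=(1,1,0,0) retry=(1,0,1,0)
step 10 (T2 LOAD): counter=2 r=(1,2,0,0) succ=(1,1,0,0) retry=(1,0,1,0)
step 11 (T2 CAS): counter=3 r=(1,2,0,0) succ=(1,2,0,0) retry=(1,0,1,0)
step 12 (T4 CAS): counter=3 r=(1,2,0,0) succ=(1,2,0,0) retry=(1,0,1,1)
step 13 (T1 LOAD): counter=3 r=(3,2,0,0) succ=(1,2,0,0) retry=(1,0,1,1)
step 14 (T1 CAS): counter=4 r=(3,2,0,0) succ=(2,2,0,0) retry=(1,0,1,1)
step 15 (T2 LOAD): counter=4 r=(3,4,0,0) succ=(2,2,0,0) retry=(1,0,1,1)
step 16 (T2 CAS): counter=5 r=(3,4,0,0) succ=(2,3,0,0) retry=(1,0,1,1)
step 17 (T4 LOAD): counter=5 r=(3,4,0,5) succ=(2,3,0,0) retry=(1,0,1,1)
step 18 (T1 LOAD): counter=5 r=(5,4,0,5) succ=(2,3,0,0) retry=(1,0,1,1)
step 19 (T1 CAS): counter=6 r=(5,4,0,5) succ=(3,3,0,0) retry=(1,0,1,1)
step 20 (T4 CAS): counter=6 r=(5,4,0,5) succ=(3,3,0,0) retry=(1,0,1,2)
step 21 (T4 LOAD): counter=6 r=(5,4,0,6) succ=(3,3,0,0) retry=(1,0,1,2)
step 22 (T4 CAS): counter=7 r=(5,4,0,6) succ=(3,3,0,1) retry=(1,0,1,2)

counter=7 r=(5,4,0,6) succ=(3,3,0,1) retry=(1,0,1,2)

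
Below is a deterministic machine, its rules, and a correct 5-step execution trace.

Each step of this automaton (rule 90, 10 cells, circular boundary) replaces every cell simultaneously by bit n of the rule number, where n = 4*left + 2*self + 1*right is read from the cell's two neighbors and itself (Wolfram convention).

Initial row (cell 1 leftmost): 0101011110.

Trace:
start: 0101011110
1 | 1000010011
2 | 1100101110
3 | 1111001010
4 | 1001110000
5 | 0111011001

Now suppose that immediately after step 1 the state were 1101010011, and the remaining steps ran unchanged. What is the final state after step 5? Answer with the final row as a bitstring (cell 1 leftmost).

0111001000

state after step 1 := 1101010011
2 | 0100001110
3 | 1010011011
4 | 1001111010
5 | 0111001000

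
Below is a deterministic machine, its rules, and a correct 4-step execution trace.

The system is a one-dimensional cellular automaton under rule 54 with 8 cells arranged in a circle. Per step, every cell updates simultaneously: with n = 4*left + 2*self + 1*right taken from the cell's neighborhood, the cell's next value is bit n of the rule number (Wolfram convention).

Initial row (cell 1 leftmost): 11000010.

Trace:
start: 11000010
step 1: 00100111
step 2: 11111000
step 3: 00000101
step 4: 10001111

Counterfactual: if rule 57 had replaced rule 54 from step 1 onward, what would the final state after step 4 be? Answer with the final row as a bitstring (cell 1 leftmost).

10101001

(re-executing steps 1..4 under rule 57; state before step 1: 11000010)
step 1: 10111001
step 2: 01100101
step 3: 11010010
step 4: 10101001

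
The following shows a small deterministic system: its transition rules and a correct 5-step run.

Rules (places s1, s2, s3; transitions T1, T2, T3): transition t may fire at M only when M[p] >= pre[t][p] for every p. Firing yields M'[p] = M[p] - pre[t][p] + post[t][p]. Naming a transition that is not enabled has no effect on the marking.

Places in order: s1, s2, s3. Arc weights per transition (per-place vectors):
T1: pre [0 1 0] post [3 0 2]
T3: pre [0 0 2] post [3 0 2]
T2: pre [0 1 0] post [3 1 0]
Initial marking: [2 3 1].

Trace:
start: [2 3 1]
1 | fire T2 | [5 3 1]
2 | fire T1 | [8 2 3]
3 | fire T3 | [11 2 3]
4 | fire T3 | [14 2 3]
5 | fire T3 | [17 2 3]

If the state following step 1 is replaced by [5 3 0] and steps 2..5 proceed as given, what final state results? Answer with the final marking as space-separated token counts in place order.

state after step 1 := [5 3 0]
2 | fire T1 | [8 2 2]
3 | fire T3 | [11 2 2]
4 | fire T3 | [14 2 2]
5 | fire T3 | [17 2 2]

17 2 2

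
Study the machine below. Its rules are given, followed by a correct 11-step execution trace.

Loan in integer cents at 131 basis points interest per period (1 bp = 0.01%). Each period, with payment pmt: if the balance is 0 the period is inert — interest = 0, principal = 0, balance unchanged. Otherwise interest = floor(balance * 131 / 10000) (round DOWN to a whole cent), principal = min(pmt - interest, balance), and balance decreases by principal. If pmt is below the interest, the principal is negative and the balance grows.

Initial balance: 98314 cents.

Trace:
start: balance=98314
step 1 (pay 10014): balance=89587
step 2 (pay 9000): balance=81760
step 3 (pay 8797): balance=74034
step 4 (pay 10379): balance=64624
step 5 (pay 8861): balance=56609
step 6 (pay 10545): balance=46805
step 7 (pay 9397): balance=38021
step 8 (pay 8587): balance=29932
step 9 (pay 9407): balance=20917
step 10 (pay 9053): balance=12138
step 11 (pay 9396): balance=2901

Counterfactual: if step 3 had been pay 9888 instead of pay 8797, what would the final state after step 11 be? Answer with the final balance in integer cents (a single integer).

(re-executing from step 3 with the substitution; state before step 3: balance=81760)
step 3 (pay 9888): balance=72943
step 4 (pay 10379): balance=63519
step 5 (pay 8861): balance=55490
step 6 (pay 10545): balance=45671
step 7 (pay 9397): balance=36872
step 8 (pay 8587): balance=28768
step 9 (pay 9407): balance=19737
step 10 (pay 9053): balance=10942
step 11 (pay 9396): balance=1689

1689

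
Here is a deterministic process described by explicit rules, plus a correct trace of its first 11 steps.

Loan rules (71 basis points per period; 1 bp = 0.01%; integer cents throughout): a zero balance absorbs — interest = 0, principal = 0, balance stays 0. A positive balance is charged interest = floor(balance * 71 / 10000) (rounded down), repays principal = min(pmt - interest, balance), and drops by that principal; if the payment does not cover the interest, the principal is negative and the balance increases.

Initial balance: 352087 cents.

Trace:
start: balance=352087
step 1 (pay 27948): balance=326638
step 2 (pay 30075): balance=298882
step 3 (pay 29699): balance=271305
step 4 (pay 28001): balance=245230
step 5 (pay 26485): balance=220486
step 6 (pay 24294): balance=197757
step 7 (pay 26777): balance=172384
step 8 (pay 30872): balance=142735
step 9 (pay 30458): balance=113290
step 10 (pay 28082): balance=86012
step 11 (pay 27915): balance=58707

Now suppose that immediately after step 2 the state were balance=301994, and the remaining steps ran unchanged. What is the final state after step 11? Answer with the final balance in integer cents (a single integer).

62023

state after step 2 := balance=301994
step 3 (pay 29699): balance=274439
step 4 (pay 28001): balance=248386
step 5 (pay 26485): balance=223664
step 6 (pay 24294): balance=200958
step 7 (pay 26777): balance=175607
step 8 (pay 30872): balance=145981
step 9 (pay 30458): balance=116559
step 10 (pay 28082): balance=89304
step 11 (pay 27915): balance=62023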